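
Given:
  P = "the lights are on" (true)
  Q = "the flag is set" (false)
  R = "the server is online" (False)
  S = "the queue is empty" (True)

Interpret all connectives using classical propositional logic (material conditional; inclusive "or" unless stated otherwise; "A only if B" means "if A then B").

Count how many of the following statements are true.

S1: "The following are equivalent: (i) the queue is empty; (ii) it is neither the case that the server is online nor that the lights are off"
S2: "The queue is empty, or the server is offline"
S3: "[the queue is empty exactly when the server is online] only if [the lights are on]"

S1: Parsed as S <-> (R nor ~P)

~P = ~T = F
R nor ~P = F nor F = T
S <-> (R nor ~P) = T <-> T = T
So S1 is true.

S2: In symbols: S | ~R

~R = ~F = T
S | ~R = T | T = T
Thus S2 is true.

S3: This is (S <-> R) -> P.

S <-> R = T <-> F = F
(S <-> R) -> P = F -> T = T
Hence S3 is true.

3 of the 3 statements are true (S1, S2, S3).

3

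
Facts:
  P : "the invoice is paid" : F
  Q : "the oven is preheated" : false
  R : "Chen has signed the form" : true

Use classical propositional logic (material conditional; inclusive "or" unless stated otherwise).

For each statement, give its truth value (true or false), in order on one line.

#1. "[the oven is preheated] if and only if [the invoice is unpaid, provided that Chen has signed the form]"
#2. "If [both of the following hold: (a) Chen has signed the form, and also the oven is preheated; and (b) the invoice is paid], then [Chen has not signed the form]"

#1 False, #2 True

#1: In symbols: Q ↔ (R → ¬P)

¬P = ¬F = T
R → ¬P = T → T = T
Q ↔ (R → ¬P) = F ↔ T = F
Thus #1 is false.

#2: This is ((R ∧ Q) ∧ P) → ¬R.

R ∧ Q = T ∧ F = F
(R ∧ Q) ∧ P = F ∧ F = F
¬R = ¬T = F
((R ∧ Q) ∧ P) → ¬R = F → F = T
Hence #2 is true.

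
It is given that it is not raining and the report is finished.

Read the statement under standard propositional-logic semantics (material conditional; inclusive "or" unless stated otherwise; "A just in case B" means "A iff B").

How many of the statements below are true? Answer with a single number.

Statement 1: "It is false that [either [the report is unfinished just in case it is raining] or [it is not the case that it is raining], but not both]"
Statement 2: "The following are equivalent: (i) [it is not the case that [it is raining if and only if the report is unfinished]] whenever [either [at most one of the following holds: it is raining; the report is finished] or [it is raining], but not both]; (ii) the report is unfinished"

Let Q = "the report is finished" (T), P = "it is raining" (F).

Statement 1: Parsed as ¬((¬Q ↔ P) ⊕ ¬P)

¬Q = ¬T = F
¬Q ↔ P = F ↔ F = T
¬P = ¬F = T
(¬Q ↔ P) ⊕ ¬P = T ⊕ T = F
¬((¬Q ↔ P) ⊕ ¬P) = ¬F = T
Hence Statement 1 is true.

Statement 2: In symbols: (((P ↑ Q) ⊕ P) → ¬(P ↔ ¬Q)) ↔ ¬Q

P ↑ Q = F ↑ T = T
(P ↑ Q) ⊕ P = T ⊕ F = T
¬Q = ¬T = F
P ↔ ¬Q = F ↔ F = T
¬(P ↔ ¬Q) = ¬T = F
((P ↑ Q) ⊕ P) → ¬(P ↔ ¬Q) = T → F = F
¬Q = ¬T = F
(((P ↑ Q) ⊕ P) → ¬(P ↔ ¬Q)) ↔ ¬Q = F ↔ F = T
Hence Statement 2 is true.

True statements: 2.

2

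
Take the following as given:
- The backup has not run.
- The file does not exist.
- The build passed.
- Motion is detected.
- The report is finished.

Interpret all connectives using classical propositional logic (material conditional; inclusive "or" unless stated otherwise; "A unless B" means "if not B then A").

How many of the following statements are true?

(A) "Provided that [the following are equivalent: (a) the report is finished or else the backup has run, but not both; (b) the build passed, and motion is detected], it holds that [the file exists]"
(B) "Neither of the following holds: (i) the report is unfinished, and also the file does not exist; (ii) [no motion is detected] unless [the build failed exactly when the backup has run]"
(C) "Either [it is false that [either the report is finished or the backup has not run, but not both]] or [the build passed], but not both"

Let U = "the report is finished" (T), P = "the backup has run" (F), R = "the build passed" (T), S = "motion is detected" (T), Q = "the file exists" (F).

(A): This is ((U ⊕ P) ↔ (R ∧ S)) → Q.

U ⊕ P = T ⊕ F = T
R ∧ S = T ∧ T = T
(U ⊕ P) ↔ (R ∧ S) = T ↔ T = T
((U ⊕ P) ↔ (R ∧ S)) → Q = T → F = F
Thus (A) is false.

(B): This is (¬U ∧ ¬Q) ↓ (¬S ∨ (¬R ↔ P)).

¬U = ¬T = F
¬Q = ¬F = T
¬U ∧ ¬Q = F ∧ T = F
¬S = ¬T = F
¬R = ¬T = F
¬R ↔ P = F ↔ F = T
¬S ∨ (¬R ↔ P) = F ∨ T = T
(¬U ∧ ¬Q) ↓ (¬S ∨ (¬R ↔ P)) = F ↓ T = F
Thus (B) is false.

(C): Formalization: ¬(U ⊕ ¬P) ⊕ R

¬P = ¬F = T
U ⊕ ¬P = T ⊕ T = F
¬(U ⊕ ¬P) = ¬F = T
¬(U ⊕ ¬P) ⊕ R = T ⊕ T = F
Thus (C) is false.

True statements: 0 (none).

0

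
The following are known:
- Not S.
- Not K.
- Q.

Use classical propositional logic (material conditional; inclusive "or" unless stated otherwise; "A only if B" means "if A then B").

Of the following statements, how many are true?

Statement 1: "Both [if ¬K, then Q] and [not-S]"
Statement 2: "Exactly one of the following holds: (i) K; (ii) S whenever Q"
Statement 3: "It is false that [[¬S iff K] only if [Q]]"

1

Statement 1: In symbols: (~K -> Q) & ~S

~K = ~F = T
~K -> Q = T -> T = T
~S = ~F = T
(~K -> Q) & ~S = T & T = T
Thus Statement 1 is true.

Statement 2: Formalization: K xor (Q -> S)

Q -> S = T -> F = F
K xor (Q -> S) = F xor F = F
Thus Statement 2 is false.

Statement 3: Formalization: ~((~S <-> K) -> Q)

~S = ~F = T
~S <-> K = T <-> F = F
(~S <-> K) -> Q = F -> T = T
~((~S <-> K) -> Q) = ~T = F
Hence Statement 3 is false.

1 of the 3 statements is true.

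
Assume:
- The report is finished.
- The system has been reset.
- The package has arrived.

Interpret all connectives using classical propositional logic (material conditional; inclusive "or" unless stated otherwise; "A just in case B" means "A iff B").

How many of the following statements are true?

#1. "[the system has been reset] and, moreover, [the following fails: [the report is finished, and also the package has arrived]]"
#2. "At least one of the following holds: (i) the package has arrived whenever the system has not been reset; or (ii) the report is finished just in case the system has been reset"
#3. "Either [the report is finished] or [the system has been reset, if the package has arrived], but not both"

Let Q = "the system has been reset" (True), P = "the report is finished" (True), R = "the package has arrived" (True).

#1: Formalization: Q and not (P and R)

P and R = True and True = True
not (P and R) = not True = False
Q and not (P and R) = True and False = False
Thus #1 is false.

#2: Parsed as (not Q -> R) or (P iff Q)

not Q = not True = False
not Q -> R = False -> True = True
P iff Q = True iff True = True
(not Q -> R) or (P iff Q) = True or True = True
Thus #2 is true.

#3: Formalization: P xor (R -> Q)

R -> Q = True -> True = True
P xor (R -> Q) = True xor True = False
So #3 is false.

1 of the 3 statements is true (#2).

1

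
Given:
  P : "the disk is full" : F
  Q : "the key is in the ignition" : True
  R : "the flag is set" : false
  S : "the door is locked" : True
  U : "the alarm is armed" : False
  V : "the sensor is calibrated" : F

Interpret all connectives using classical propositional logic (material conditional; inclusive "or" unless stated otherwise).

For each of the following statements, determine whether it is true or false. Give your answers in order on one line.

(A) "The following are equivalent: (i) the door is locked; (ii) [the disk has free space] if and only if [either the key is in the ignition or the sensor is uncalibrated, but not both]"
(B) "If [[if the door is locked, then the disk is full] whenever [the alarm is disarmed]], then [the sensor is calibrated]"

(A) False; (B) True

(A): This is S iff (not P iff (Q xor not V)).

not P = not False = True
not V = not False = True
Q xor not V = True xor True = False
not P iff (Q xor not V) = True iff False = False
S iff (not P iff (Q xor not V)) = True iff False = False
So (A) is false.

(B): Formalization: (not U -> (S -> P)) -> V

not U = not False = True
S -> P = True -> False = False
not U -> (S -> P) = True -> False = False
(not U -> (S -> P)) -> V = False -> False = True
Hence (B) is true.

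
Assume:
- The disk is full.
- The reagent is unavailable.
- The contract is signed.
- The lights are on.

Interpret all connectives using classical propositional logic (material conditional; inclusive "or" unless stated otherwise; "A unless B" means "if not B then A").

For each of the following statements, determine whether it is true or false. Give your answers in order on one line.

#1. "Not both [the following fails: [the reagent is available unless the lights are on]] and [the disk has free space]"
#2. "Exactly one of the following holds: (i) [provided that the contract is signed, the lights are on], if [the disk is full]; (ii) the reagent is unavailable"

#1 True, #2 False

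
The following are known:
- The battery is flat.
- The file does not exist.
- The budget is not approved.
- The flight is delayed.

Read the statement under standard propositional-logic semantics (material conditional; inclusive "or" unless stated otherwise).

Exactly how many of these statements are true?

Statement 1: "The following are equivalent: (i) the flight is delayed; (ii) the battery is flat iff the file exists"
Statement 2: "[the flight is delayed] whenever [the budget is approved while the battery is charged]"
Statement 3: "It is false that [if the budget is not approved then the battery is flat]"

Let U = "the flight is delayed" (True), W = "the battery is charged" (False), N = "the file exists" (False), M = "the budget is approved" (False).

Statement 1: Formalization: U iff (not W iff N)

not W = not False = True
not W iff N = True iff False = False
U iff (not W iff N) = True iff False = False
So Statement 1 is false.

Statement 2: This is (M and W) -> U.

M and W = False and False = False
(M and W) -> U = False -> True = True
So Statement 2 is true.

Statement 3: Formalization: not (not M -> not W)

not M = not False = True
not W = not False = True
not M -> not W = True -> True = True
not (not M -> not W) = not True = False
Hence Statement 3 is false.

True statements: 1 (Statement 2).

1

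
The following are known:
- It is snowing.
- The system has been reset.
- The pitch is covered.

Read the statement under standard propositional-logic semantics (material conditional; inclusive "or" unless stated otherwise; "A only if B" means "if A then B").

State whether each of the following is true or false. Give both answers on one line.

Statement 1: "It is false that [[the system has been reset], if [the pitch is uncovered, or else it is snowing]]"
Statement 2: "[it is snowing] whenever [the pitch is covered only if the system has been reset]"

Let R = "the pitch is covered" (T), P = "it is snowing" (T), Q = "the system has been reset" (T).

Statement 1: This is ¬((¬R ∨ P) → Q).

¬R = ¬T = F
¬R ∨ P = F ∨ T = T
(¬R ∨ P) → Q = T → T = T
¬((¬R ∨ P) → Q) = ¬T = F
Thus Statement 1 is false.

Statement 2: Parsed as (R → Q) → P

R → Q = T → T = T
(R → Q) → P = T → T = T
So Statement 2 is true.

Statement 1 False; Statement 2 True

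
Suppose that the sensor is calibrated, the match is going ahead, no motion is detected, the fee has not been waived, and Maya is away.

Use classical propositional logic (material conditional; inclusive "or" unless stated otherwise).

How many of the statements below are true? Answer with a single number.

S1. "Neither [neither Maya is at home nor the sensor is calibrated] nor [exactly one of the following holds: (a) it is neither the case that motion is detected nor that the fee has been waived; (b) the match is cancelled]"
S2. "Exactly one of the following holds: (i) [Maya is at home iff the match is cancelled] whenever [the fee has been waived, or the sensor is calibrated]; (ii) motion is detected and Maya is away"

Let U = "Maya is at home" (F), P = "the sensor is calibrated" (T), R = "motion is detected" (F), S = "the fee has been waived" (F), Q = "the match is cancelled" (F).

S1: This is (U ↓ P) ↓ ((R ↓ S) ⊕ Q).

U ↓ P = F ↓ T = F
R ↓ S = F ↓ F = T
(R ↓ S) ⊕ Q = T ⊕ F = T
(U ↓ P) ↓ ((R ↓ S) ⊕ Q) = F ↓ T = F
Thus S1 is false.

S2: In symbols: ((S ∨ P) → (U ↔ Q)) ⊕ (R ∧ ¬U)

S ∨ P = F ∨ T = T
U ↔ Q = F ↔ F = T
(S ∨ P) → (U ↔ Q) = T → T = T
¬U = ¬F = T
R ∧ ¬U = F ∧ T = F
((S ∨ P) → (U ↔ Q)) ⊕ (R ∧ ¬U) = T ⊕ F = T
Hence S2 is true.

Count: 1.

1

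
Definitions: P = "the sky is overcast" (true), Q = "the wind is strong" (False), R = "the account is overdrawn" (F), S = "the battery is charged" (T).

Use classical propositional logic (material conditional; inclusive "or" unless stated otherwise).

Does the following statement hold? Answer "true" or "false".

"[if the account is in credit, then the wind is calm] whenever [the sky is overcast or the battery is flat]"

True

Parsed as (P or not S) -> (not R -> not Q)

not S = not True = False
P or not S = True or False = True
not R = not False = True
not Q = not False = True
not R -> not Q = True -> True = True
(P or not S) -> (not R -> not Q) = True -> True = True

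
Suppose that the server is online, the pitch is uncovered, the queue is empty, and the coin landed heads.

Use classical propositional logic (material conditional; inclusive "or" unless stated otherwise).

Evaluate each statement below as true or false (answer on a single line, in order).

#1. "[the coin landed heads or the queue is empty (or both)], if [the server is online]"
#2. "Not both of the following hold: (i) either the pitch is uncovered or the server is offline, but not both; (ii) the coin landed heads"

#1 T; #2 F

Let P = "the server is online" (T), S = "the coin landed heads" (T), R = "the queue is empty" (T), Q = "the pitch is covered" (F).

#1: In symbols: P → (S ∨ R)

S ∨ R = T ∨ T = T
P → (S ∨ R) = T → T = T
Hence #1 is true.

#2: In symbols: (¬Q ⊕ ¬P) ↑ S

¬Q = ¬F = T
¬P = ¬T = F
¬Q ⊕ ¬P = T ⊕ F = T
(¬Q ⊕ ¬P) ↑ S = T ↑ T = F
Thus #2 is false.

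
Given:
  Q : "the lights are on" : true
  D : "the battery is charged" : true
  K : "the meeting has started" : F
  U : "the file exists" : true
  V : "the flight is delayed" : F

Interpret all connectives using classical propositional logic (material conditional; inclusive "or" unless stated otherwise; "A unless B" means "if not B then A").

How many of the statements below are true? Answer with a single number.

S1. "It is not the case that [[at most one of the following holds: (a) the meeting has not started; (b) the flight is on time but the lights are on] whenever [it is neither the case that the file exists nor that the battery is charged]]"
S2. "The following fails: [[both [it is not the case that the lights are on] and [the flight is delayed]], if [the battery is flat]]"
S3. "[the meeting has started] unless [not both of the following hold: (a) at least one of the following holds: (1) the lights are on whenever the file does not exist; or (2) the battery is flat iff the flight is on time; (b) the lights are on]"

S1: In symbols: not ((U nor D) -> (not K nand (not V and Q)))

U nor D = True nor True = False
not K = not False = True
not V = not False = True
not V and Q = True and True = True
not K nand (not V and Q) = True nand True = False
(U nor D) -> (not K nand (not V and Q)) = False -> False = True
not ((U nor D) -> (not K nand (not V and Q))) = not True = False
So S1 is false.

S2: Parsed as not (not D -> (not Q and V))

not D = not True = False
not Q = not True = False
not Q and V = False and False = False
not D -> (not Q and V) = False -> False = True
not (not D -> (not Q and V)) = not True = False
So S2 is false.

S3: This is K or (((not U -> Q) or (not D iff not V)) nand Q).

not U = not True = False
not U -> Q = False -> True = True
not D = not True = False
not V = not False = True
not D iff not V = False iff True = False
(not U -> Q) or (not D iff not V) = True or False = True
((not U -> Q) or (not D iff not V)) nand Q = True nand True = False
K or (((not U -> Q) or (not D iff not V)) nand Q) = False or False = False
Hence S3 is false.

True statements: 0 (none).

0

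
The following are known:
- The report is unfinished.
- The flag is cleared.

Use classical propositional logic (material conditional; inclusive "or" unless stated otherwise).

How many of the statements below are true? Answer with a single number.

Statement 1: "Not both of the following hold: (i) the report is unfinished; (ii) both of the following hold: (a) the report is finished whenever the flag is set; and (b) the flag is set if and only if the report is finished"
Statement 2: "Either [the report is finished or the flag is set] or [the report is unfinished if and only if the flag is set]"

0

Let P = "the report is finished" (F), Q = "the flag is set" (F).

Statement 1: This is ¬P ↑ ((Q → P) ∧ (Q ↔ P)).

¬P = ¬F = T
Q → P = F → F = T
Q ↔ P = F ↔ F = T
(Q → P) ∧ (Q ↔ P) = T ∧ T = T
¬P ↑ ((Q → P) ∧ (Q ↔ P)) = T ↑ T = F
So Statement 1 is false.

Statement 2: Parsed as (P ∨ Q) ∨ (¬P ↔ Q)

P ∨ Q = F ∨ F = F
¬P = ¬F = T
¬P ↔ Q = T ↔ F = F
(P ∨ Q) ∨ (¬P ↔ Q) = F ∨ F = F
Hence Statement 2 is false.

0 of the 2 statements are true (none).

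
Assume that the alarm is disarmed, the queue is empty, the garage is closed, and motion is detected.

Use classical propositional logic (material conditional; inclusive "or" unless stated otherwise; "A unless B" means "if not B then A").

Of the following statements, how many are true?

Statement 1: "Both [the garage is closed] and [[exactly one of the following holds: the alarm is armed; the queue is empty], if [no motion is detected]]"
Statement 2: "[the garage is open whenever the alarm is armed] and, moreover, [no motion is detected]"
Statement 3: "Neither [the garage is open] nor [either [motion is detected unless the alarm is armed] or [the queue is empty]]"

Let R = "the garage is closed" (True), S = "motion is detected" (True), P = "the alarm is armed" (False), Q = "the queue is empty" (True).

Statement 1: Parsed as R and (not S -> (P xor Q))

not S = not True = False
P xor Q = False xor True = True
not S -> (P xor Q) = False -> True = True
R and (not S -> (P xor Q)) = True and True = True
So Statement 1 is true.

Statement 2: This is (P -> not R) and not S.

not R = not True = False
P -> not R = False -> False = True
not S = not True = False
(P -> not R) and not S = True and False = False
Hence Statement 2 is false.

Statement 3: This is not R nor ((S or P) or Q).

not R = not True = False
S or P = True or False = True
(S or P) or Q = True or True = True
not R nor ((S or P) or Q) = False nor True = False
So Statement 3 is false.

True statements: 1 (Statement 1).

1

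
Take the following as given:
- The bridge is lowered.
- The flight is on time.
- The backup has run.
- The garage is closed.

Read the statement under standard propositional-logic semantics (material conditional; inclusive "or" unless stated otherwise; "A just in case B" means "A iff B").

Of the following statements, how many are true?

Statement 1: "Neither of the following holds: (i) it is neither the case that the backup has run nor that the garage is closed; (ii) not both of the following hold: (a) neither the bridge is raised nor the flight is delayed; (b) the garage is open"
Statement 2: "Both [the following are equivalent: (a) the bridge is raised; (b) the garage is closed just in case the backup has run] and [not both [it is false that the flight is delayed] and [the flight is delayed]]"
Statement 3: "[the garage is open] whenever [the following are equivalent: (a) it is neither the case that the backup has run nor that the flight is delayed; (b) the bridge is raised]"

Let G = "the backup has run" (T), W = "the garage is closed" (T), U = "the bridge is raised" (F), D = "the flight is delayed" (F).

Statement 1: Formalization: (G nor W) nor ((U nor D) nand ~W)

G nor W = T nor T = F
U nor D = F nor F = T
~W = ~T = F
(U nor D) nand ~W = T nand F = T
(G nor W) nor ((U nor D) nand ~W) = F nor T = F
Thus Statement 1 is false.

Statement 2: This is (U <-> (W <-> G)) & (~D nand D).

W <-> G = T <-> T = T
U <-> (W <-> G) = F <-> T = F
~D = ~F = T
~D nand D = T nand F = T
(U <-> (W <-> G)) & (~D nand D) = F & T = F
Thus Statement 2 is false.

Statement 3: Parsed as ((G nor D) <-> U) -> ~W

G nor D = T nor F = F
(G nor D) <-> U = F <-> F = T
~W = ~T = F
((G nor D) <-> U) -> ~W = T -> F = F
So Statement 3 is false.

Count: 0.

0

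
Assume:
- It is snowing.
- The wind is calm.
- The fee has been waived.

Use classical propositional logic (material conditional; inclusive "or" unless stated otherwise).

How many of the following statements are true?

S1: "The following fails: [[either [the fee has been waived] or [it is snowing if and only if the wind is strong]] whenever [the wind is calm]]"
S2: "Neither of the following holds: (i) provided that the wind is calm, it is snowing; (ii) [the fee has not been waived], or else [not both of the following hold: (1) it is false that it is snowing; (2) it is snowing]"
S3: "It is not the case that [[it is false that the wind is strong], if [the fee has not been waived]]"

0

Let Q = "the wind is strong" (F), R = "the fee has been waived" (T), P = "it is snowing" (T).

S1: Parsed as ¬(¬Q → (R ∨ (P ↔ Q)))

¬Q = ¬F = T
P ↔ Q = T ↔ F = F
R ∨ (P ↔ Q) = T ∨ F = T
¬Q → (R ∨ (P ↔ Q)) = T → T = T
¬(¬Q → (R ∨ (P ↔ Q))) = ¬T = F
Hence S1 is false.

S2: Parsed as (¬Q → P) ↓ (¬R ∨ (¬P ↑ P))

¬Q = ¬F = T
¬Q → P = T → T = T
¬R = ¬T = F
¬P = ¬T = F
¬P ↑ P = F ↑ T = T
¬R ∨ (¬P ↑ P) = F ∨ T = T
(¬Q → P) ↓ (¬R ∨ (¬P ↑ P)) = T ↓ T = F
Thus S2 is false.

S3: Parsed as ¬(¬R → ¬Q)

¬R = ¬T = F
¬Q = ¬F = T
¬R → ¬Q = F → T = T
¬(¬R → ¬Q) = ¬T = F
Thus S3 is false.

True statements: 0 (none).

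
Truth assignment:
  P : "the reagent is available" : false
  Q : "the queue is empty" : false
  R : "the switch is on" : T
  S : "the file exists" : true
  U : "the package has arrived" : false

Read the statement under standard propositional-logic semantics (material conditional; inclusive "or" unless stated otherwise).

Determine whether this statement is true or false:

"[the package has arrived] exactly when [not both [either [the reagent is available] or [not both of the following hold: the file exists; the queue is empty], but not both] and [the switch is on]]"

True.

Values: U=False, P=False, S=True, Q=False, R=True.
Parsed as U iff ((P xor (S nand Q)) nand R)

S nand Q = True nand False = True
P xor (S nand Q) = False xor True = True
(P xor (S nand Q)) nand R = True nand True = False
U iff ((P xor (S nand Q)) nand R) = False iff False = True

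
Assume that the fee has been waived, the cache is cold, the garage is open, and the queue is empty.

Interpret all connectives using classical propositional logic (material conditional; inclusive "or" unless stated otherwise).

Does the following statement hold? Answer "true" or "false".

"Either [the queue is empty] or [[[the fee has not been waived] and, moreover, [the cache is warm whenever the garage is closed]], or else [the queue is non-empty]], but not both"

The statement is true.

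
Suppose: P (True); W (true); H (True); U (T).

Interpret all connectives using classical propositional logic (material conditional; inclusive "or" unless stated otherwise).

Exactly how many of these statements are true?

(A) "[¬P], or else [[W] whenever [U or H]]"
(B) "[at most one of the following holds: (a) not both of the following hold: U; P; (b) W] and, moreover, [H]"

(A): Formalization: ~P | ((U | H) -> W)

~P = ~T = F
U | H = T | T = T
(U | H) -> W = T -> T = T
~P | ((U | H) -> W) = F | T = T
Hence (A) is true.

(B): Formalization: ((U nand P) nand W) & H

U nand P = T nand T = F
(U nand P) nand W = F nand T = T
((U nand P) nand W) & H = T & T = T
Hence (B) is true.

2 of the 2 statements are true ((A), (B)).

2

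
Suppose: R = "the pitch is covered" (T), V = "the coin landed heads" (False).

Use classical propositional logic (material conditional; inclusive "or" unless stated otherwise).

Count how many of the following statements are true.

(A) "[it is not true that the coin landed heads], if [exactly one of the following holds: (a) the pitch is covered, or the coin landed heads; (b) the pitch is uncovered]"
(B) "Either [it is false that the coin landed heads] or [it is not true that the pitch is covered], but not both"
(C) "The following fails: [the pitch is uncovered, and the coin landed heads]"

3

(A): Parsed as ((R | V) xor ~R) -> ~V

R | V = T | F = T
~R = ~T = F
(R | V) xor ~R = T xor F = T
~V = ~F = T
((R | V) xor ~R) -> ~V = T -> T = T
So (A) is true.

(B): Formalization: ~V xor ~R

~V = ~F = T
~R = ~T = F
~V xor ~R = T xor F = T
Thus (B) is true.

(C): Parsed as ~(~R & V)

~R = ~T = F
~R & V = F & F = F
~(~R & V) = ~F = T
Thus (C) is true.

True statements: 3 ((A), (B), (C)).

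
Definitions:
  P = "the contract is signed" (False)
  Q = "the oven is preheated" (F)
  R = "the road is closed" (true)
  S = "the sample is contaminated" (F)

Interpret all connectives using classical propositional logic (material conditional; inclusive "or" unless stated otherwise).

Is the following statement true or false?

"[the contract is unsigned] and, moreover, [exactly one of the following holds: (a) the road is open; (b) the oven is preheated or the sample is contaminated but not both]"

The statement is false.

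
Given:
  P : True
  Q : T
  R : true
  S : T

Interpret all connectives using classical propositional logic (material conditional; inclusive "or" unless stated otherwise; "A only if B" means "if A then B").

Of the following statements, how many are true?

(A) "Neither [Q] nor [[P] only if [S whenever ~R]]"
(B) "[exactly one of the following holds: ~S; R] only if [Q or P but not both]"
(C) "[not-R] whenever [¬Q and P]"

(A): This is Q ↓ (P → (¬R → S)).

¬R = ¬T = F
¬R → S = F → T = T
P → (¬R → S) = T → T = T
Q ↓ (P → (¬R → S)) = T ↓ T = F
Hence (A) is false.

(B): This is (¬S ⊕ R) → (Q ⊕ P).

¬S = ¬T = F
¬S ⊕ R = F ⊕ T = T
Q ⊕ P = T ⊕ T = F
(¬S ⊕ R) → (Q ⊕ P) = T → F = F
Thus (B) is false.

(C): In symbols: (¬Q ∧ P) → ¬R

¬Q = ¬T = F
¬Q ∧ P = F ∧ T = F
¬R = ¬T = F
(¬Q ∧ P) → ¬R = F → F = T
Thus (C) is true.

True statements: 1 ((C)).

1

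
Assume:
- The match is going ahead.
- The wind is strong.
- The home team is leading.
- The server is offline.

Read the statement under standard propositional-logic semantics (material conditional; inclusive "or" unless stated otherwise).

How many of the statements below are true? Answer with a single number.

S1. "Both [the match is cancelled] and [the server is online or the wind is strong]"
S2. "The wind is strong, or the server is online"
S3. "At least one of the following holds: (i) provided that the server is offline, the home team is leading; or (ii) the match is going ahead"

Let P = "the match is cancelled" (F), S = "the server is online" (F), Q = "the wind is strong" (T), R = "the home team is leading" (T).

S1: Parsed as P ∧ (S ∨ Q)

S ∨ Q = F ∨ T = T
P ∧ (S ∨ Q) = F ∧ T = F
So S1 is false.

S2: In symbols: Q ∨ S

Q ∨ S = T ∨ F = T
Thus S2 is true.

S3: Parsed as (¬S → R) ∨ ¬P

¬S = ¬F = T
¬S → R = T → T = T
¬P = ¬F = T
(¬S → R) ∨ ¬P = T ∨ T = T
So S3 is true.

True statements: 2 (S2, S3).

2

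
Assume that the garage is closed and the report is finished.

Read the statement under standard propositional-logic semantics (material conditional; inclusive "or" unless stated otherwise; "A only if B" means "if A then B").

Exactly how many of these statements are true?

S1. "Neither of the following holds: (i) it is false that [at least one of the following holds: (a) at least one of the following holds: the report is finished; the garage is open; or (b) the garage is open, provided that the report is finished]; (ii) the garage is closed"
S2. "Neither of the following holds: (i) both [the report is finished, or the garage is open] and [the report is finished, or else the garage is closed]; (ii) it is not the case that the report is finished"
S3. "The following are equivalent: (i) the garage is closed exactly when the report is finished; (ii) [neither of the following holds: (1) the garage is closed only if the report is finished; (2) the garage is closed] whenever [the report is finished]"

Let D = "the report is finished" (T), Q = "the garage is closed" (T).

S1: Formalization: ¬((D ∨ ¬Q) ∨ (D → ¬Q)) ↓ Q

¬Q = ¬T = F
D ∨ ¬Q = T ∨ F = T
¬Q = ¬T = F
D → ¬Q = T → F = F
(D ∨ ¬Q) ∨ (D → ¬Q) = T ∨ F = T
¬((D ∨ ¬Q) ∨ (D → ¬Q)) = ¬T = F
¬((D ∨ ¬Q) ∨ (D → ¬Q)) ↓ Q = F ↓ T = F
So S1 is false.

S2: This is ((D ∨ ¬Q) ∧ (D ∨ Q)) ↓ ¬D.

¬Q = ¬T = F
D ∨ ¬Q = T ∨ F = T
D ∨ Q = T ∨ T = T
(D ∨ ¬Q) ∧ (D ∨ Q) = T ∧ T = T
¬D = ¬T = F
((D ∨ ¬Q) ∧ (D ∨ Q)) ↓ ¬D = T ↓ F = F
Hence S2 is false.

S3: Formalization: (Q ↔ D) ↔ (D → ((Q → D) ↓ Q))

Q ↔ D = T ↔ T = T
Q → D = T → T = T
(Q → D) ↓ Q = T ↓ T = F
D → ((Q → D) ↓ Q) = T → F = F
(Q ↔ D) ↔ (D → ((Q → D) ↓ Q)) = T ↔ F = F
So S3 is false.

True statements: 0 (none).

0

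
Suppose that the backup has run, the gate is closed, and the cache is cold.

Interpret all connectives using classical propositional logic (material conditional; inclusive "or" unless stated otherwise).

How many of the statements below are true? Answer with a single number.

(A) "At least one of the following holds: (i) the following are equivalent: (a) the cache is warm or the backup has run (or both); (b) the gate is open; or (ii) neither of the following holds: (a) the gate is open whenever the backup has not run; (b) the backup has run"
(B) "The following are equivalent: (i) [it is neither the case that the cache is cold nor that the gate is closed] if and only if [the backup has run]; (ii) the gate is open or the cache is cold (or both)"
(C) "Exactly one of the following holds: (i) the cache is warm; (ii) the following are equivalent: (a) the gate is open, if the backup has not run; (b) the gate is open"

0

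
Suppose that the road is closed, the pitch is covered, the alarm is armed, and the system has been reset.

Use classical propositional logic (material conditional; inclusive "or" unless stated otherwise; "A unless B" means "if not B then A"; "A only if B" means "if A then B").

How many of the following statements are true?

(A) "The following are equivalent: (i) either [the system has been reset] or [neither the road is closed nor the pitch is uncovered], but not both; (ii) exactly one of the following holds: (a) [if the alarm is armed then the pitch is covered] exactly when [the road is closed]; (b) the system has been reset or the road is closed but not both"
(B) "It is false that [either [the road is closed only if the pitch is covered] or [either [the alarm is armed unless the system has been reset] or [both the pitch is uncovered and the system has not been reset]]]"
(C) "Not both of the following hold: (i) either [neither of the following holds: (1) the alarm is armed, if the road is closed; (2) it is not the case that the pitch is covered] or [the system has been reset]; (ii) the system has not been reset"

2

Let K = "the system has been reset" (T), Q = "the road is closed" (T), D = "the pitch is covered" (T), G = "the alarm is armed" (T).

(A): This is (K ⊕ (Q ↓ ¬D)) ↔ (((G → D) ↔ Q) ⊕ (K ⊕ Q)).

¬D = ¬T = F
Q ↓ ¬D = T ↓ F = F
K ⊕ (Q ↓ ¬D) = T ⊕ F = T
G → D = T → T = T
(G → D) ↔ Q = T ↔ T = T
K ⊕ Q = T ⊕ T = F
((G → D) ↔ Q) ⊕ (K ⊕ Q) = T ⊕ F = T
(K ⊕ (Q ↓ ¬D)) ↔ (((G → D) ↔ Q) ⊕ (K ⊕ Q)) = T ↔ T = T
So (A) is true.

(B): In symbols: ¬((Q → D) ∨ ((G ∨ K) ∨ (¬D ∧ ¬K)))

Q → D = T → T = T
G ∨ K = T ∨ T = T
¬D = ¬T = F
¬K = ¬T = F
¬D ∧ ¬K = F ∧ F = F
(G ∨ K) ∨ (¬D ∧ ¬K) = T ∨ F = T
(Q → D) ∨ ((G ∨ K) ∨ (¬D ∧ ¬K)) = T ∨ T = T
¬((Q → D) ∨ ((G ∨ K) ∨ (¬D ∧ ¬K))) = ¬T = F
Hence (B) is false.

(C): In symbols: (((Q → G) ↓ ¬D) ∨ K) ↑ ¬K

Q → G = T → T = T
¬D = ¬T = F
(Q → G) ↓ ¬D = T ↓ F = F
((Q → G) ↓ ¬D) ∨ K = F ∨ T = T
¬K = ¬T = F
(((Q → G) ↓ ¬D) ∨ K) ↑ ¬K = T ↑ F = T
Thus (C) is true.

Count: 2.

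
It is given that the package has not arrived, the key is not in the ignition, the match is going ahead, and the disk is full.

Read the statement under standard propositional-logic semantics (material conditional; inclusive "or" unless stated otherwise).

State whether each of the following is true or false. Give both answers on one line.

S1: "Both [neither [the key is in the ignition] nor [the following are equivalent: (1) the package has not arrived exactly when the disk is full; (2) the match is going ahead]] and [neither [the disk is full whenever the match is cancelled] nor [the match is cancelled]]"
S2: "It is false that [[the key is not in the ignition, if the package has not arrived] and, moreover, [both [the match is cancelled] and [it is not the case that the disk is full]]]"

Let H = "the key is in the ignition" (F), R = "the package has arrived" (F), K = "the disk is full" (T), L = "the match is cancelled" (F).

S1: In symbols: (H ↓ ((¬R ↔ K) ↔ ¬L)) ∧ ((L → K) ↓ L)

¬R = ¬F = T
¬R ↔ K = T ↔ T = T
¬L = ¬F = T
(¬R ↔ K) ↔ ¬L = T ↔ T = T
H ↓ ((¬R ↔ K) ↔ ¬L) = F ↓ T = F
L → K = F → T = T
(L → K) ↓ L = T ↓ F = F
(H ↓ ((¬R ↔ K) ↔ ¬L)) ∧ ((L → K) ↓ L) = F ∧ F = F
Thus S1 is false.

S2: In symbols: ¬((¬R → ¬H) ∧ (L ∧ ¬K))

¬R = ¬F = T
¬H = ¬F = T
¬R → ¬H = T → T = T
¬K = ¬T = F
L ∧ ¬K = F ∧ F = F
(¬R → ¬H) ∧ (L ∧ ¬K) = T ∧ F = F
¬((¬R → ¬H) ∧ (L ∧ ¬K)) = ¬F = T
So S2 is true.

S1 False; S2 True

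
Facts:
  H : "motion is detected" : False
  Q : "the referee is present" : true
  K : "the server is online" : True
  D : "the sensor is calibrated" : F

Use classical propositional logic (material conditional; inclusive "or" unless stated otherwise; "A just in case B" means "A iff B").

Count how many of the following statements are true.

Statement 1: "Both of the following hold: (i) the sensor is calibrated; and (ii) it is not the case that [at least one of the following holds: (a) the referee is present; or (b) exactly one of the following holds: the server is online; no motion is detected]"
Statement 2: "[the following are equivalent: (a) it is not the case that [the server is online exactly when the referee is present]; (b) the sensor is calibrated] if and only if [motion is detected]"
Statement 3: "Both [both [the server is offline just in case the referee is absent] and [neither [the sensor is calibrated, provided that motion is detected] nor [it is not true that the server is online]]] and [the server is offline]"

0

Statement 1: Formalization: D ∧ ¬(Q ∨ (K ⊕ ¬H))

¬H = ¬F = T
K ⊕ ¬H = T ⊕ T = F
Q ∨ (K ⊕ ¬H) = T ∨ F = T
¬(Q ∨ (K ⊕ ¬H)) = ¬T = F
D ∧ ¬(Q ∨ (K ⊕ ¬H)) = F ∧ F = F
Hence Statement 1 is false.

Statement 2: Parsed as (¬(K ↔ Q) ↔ D) ↔ H

K ↔ Q = T ↔ T = T
¬(K ↔ Q) = ¬T = F
¬(K ↔ Q) ↔ D = F ↔ F = T
(¬(K ↔ Q) ↔ D) ↔ H = T ↔ F = F
Hence Statement 2 is false.

Statement 3: Parsed as ((¬K ↔ ¬Q) ∧ ((H → D) ↓ ¬K)) ∧ ¬K

¬K = ¬T = F
¬Q = ¬T = F
¬K ↔ ¬Q = F ↔ F = T
H → D = F → F = T
¬K = ¬T = F
(H → D) ↓ ¬K = T ↓ F = F
(¬K ↔ ¬Q) ∧ ((H → D) ↓ ¬K) = T ∧ F = F
¬K = ¬T = F
((¬K ↔ ¬Q) ∧ ((H → D) ↓ ¬K)) ∧ ¬K = F ∧ F = F
Hence Statement 3 is false.

0 of the 3 statements are true (none).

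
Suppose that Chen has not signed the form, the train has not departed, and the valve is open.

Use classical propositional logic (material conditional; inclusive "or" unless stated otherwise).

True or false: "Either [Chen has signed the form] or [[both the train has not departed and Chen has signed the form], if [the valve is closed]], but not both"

Let U = "Chen has signed the form" (False), H = "the valve is open" (True), G = "the train has departed" (False).
This is U xor (not H -> (not G and U)).

not H = not True = False
not G = not False = True
not G and U = True and False = False
not H -> (not G and U) = False -> False = True
U xor (not H -> (not G and U)) = False xor True = True

The statement is true.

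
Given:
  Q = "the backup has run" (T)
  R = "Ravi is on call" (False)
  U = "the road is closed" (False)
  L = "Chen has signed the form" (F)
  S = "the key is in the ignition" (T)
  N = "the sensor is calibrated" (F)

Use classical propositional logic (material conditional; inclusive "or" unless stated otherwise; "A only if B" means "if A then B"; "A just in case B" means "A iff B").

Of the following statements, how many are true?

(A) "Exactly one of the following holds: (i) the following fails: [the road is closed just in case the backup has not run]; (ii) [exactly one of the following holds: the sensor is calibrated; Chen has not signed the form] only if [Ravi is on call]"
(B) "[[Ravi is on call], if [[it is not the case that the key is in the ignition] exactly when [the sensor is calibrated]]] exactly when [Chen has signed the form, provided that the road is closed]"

0

(A): Formalization: not (U iff not Q) xor ((N xor not L) -> R)

not Q = not True = False
U iff not Q = False iff False = True
not (U iff not Q) = not True = False
not L = not False = True
N xor not L = False xor True = True
(N xor not L) -> R = True -> False = False
not (U iff not Q) xor ((N xor not L) -> R) = False xor False = False
Hence (A) is false.

(B): Formalization: ((not S iff N) -> R) iff (U -> L)

not S = not True = False
not S iff N = False iff False = True
(not S iff N) -> R = True -> False = False
U -> L = False -> False = True
((not S iff N) -> R) iff (U -> L) = False iff True = False
Hence (B) is false.

0 of the 2 statements are true (none).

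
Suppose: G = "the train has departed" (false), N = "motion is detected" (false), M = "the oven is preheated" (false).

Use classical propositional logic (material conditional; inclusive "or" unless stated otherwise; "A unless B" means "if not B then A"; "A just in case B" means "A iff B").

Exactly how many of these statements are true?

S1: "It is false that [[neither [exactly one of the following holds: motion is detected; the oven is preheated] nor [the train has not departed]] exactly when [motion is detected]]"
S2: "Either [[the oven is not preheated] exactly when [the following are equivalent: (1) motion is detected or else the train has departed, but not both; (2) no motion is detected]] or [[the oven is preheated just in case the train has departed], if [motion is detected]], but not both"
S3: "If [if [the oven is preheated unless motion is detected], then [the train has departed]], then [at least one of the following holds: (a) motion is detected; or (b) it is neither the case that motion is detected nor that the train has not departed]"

1

S1: Parsed as ~(((N xor M) nor ~G) <-> N)

N xor M = F xor F = F
~G = ~F = T
(N xor M) nor ~G = F nor T = F
((N xor M) nor ~G) <-> N = F <-> F = T
~(((N xor M) nor ~G) <-> N) = ~T = F
So S1 is false.

S2: Formalization: (~M <-> ((N xor G) <-> ~N)) xor (N -> (M <-> G))

~M = ~F = T
N xor G = F xor F = F
~N = ~F = T
(N xor G) <-> ~N = F <-> T = F
~M <-> ((N xor G) <-> ~N) = T <-> F = F
M <-> G = F <-> F = T
N -> (M <-> G) = F -> T = T
(~M <-> ((N xor G) <-> ~N)) xor (N -> (M <-> G)) = F xor T = T
So S2 is true.

S3: This is ((M | N) -> G) -> (N | (N nor ~G)).

M | N = F | F = F
(M | N) -> G = F -> F = T
~G = ~F = T
N nor ~G = F nor T = F
N | (N nor ~G) = F | F = F
((M | N) -> G) -> (N | (N nor ~G)) = T -> F = F
Hence S3 is false.

1 of the 3 statements is true.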